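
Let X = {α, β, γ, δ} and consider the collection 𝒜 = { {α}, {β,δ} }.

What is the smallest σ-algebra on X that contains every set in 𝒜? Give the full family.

Take S₀ = 𝒜 ∪ {∅, X} = { ∅, {α}, {β,δ}, X }.
Step 1. New:
  {α,γ}  = {β,δ}ᶜ
  {α,β,δ}  = {β,δ} ∪ {α}
  {β,γ,δ}  = {α}ᶜ
  |family| = 7
Step 2. New:
  {γ}  = {α,β,δ}ᶜ
  |family| = 8
Step 3: stable.

Hence σ(𝒜) has 8 members: { ∅, {α}, {γ}, {α,γ}, {β,δ}, {α,β,δ}, {β,γ,δ}, X }.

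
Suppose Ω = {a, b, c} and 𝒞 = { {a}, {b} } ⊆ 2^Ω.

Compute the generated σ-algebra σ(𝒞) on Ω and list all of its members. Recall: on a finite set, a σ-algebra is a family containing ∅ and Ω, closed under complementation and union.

Start: 𝒞 ∪ {∅, Ω} = { {}, {a}, {b}, Ω }.
Step 1 adds 3:
  {a, b}  = {a} ∪ {b}
  {a, c}  = complement {b}
  {b, c}  = complement {a}
  |family| = 7
Step 2 (1 new):
  {c}  = complement {a, b}
  |family| = 8
Step 3 adds nothing — fixpoint reached.

Hence σ(𝒞) has 8 members: { {}, {a}, {b}, {c}, {a, b}, {a, c}, {b, c}, Ω }.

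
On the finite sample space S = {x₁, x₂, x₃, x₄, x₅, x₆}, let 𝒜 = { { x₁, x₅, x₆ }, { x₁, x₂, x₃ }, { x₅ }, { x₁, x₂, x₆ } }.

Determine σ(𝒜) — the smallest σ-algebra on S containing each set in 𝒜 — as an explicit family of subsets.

Answer: σ(𝒜) = { {}, { x₁ }, { x₂ }, { x₃ }, { x₄ }, { x₅ }, { x₆ }, { x₁, x₂ }, { x₁, x₃ }, { x₁, x₄ }, { x₁, x₅ }, { x₁, x₆ }, { x₂, x₃ }, { x₂, x₄ }, { x₂, x₅ }, { x₂, x₆ }, { x₃, x₄ }, { x₃, x₅ }, { x₃, x₆ }, { x₄, x₅ }, { x₄, x₆ }, { x₅, x₆ }, { x₁, x₂, x₃ }, { x₁, x₂, x₄ }, { x₁, x₂, x₅ }, { x₁, x₂, x₆ }, { x₁, x₃, x₄ }, { x₁, x₃, x₅ }, { x₁, x₃, x₆ }, { x₁, x₄, x₅ }, { x₁, x₄, x₆ }, { x₁, x₅, x₆ }, { x₂, x₃, x₄ }, { x₂, x₃, x₅ }, { x₂, x₃, x₆ }, { x₂, x₄, x₅ }, { x₂, x₄, x₆ }, { x₂, x₅, x₆ }, { x₃, x₄, x₅ }, { x₃, x₄, x₆ }, { x₃, x₅, x₆ }, { x₄, x₅, x₆ }, { x₁, x₂, x₃, x₄ }, { x₁, x₂, x₃, x₅ }, { x₁, x₂, x₃, x₆ }, { x₁, x₂, x₄, x₅ }, { x₁, x₂, x₄, x₆ }, { x₁, x₂, x₅, x₆ }, { x₁, x₃, x₄, x₅ }, { x₁, x₃, x₄, x₆ }, { x₁, x₃, x₅, x₆ }, { x₁, x₄, x₅, x₆ }, { x₂, x₃, x₄, x₅ }, { x₂, x₃, x₄, x₆ }, { x₂, x₃, x₅, x₆ }, { x₂, x₄, x₅, x₆ }, { x₃, x₄, x₅, x₆ }, { x₁, x₂, x₃, x₄, x₅ }, { x₁, x₂, x₃, x₄, x₆ }, { x₁, x₂, x₃, x₅, x₆ }, { x₁, x₂, x₄, x₅, x₆ }, { x₁, x₃, x₄, x₅, x₆ }, { x₂, x₃, x₄, x₅, x₆ }, S }

Check:
Seed the family with 𝒜 together with ∅ and S: { {}, { x₅ }, { x₁, x₂, x₃ }, { x₁, x₂, x₆ }, { x₁, x₅, x₆ }, S }.
Round 1 (8 new):
  { x₂, x₃, x₄ }  = S∖{ x₁, x₅, x₆ }
  { x₃, x₄, x₅ }  = S∖{ x₁, x₂, x₆ }
  { x₄, x₅, x₆ }  = S∖{ x₁, x₂, x₃ }
  { x₁, x₂, x₃, x₅ }  = { x₁, x₂, x₃ } ∪ { x₅ }
  { x₁, x₂, x₃, x₆ }  = { x₁, x₂, x₃ } ∪ { x₁, x₂, x₆ }
  { x₁, x₂, x₅, x₆ }  = { x₁, x₅, x₆ } ∪ { x₁, x₂, x₆ }
  { x₁, x₂, x₃, x₄, x₆ }  = S∖{ x₅ }
  { x₁, x₂, x₃, x₅, x₆ }  = { x₁, x₂, x₃ } ∪ { x₁, x₅, x₆ }
Round 2: 12 new —
  { x₄ }  = S∖{ x₁, x₂, x₃, x₅, x₆ }
  { x₃, x₄ }  = S∖{ x₁, x₂, x₅, x₆ }
  { x₄, x₅ }  = S∖{ x₁, x₂, x₃, x₆ }
  { x₄, x₆ }  = S∖{ x₁, x₂, x₃, x₅ }
  { x₁, x₂, x₃, x₄ }  = { x₁, x₂, x₃ } ∪ { x₂, x₃, x₄ }
  { x₁, x₄, x₅, x₆ }  = { x₁, x₅, x₆ } ∪ { x₄, x₅, x₆ }
  { x₂, x₃, x₄, x₅ }  = { x₃, x₄, x₅ } ∪ { x₂, x₃, x₄ }
  { x₃, x₄, x₅, x₆ }  = { x₃, x₄, x₅ } ∪ { x₄, x₅, x₆ }
  { x₁, x₂, x₃, x₄, x₅ }  = { x₃, x₄, x₅ } ∪ { x₁, x₂, x₃ }
  { x₁, x₂, x₄, x₅, x₆ }  = { x₁, x₂, x₆ } ∪ { x₄, x₅, x₆ }
  { x₁, x₃, x₄, x₅, x₆ }  = { x₃, x₄, x₅ } ∪ { x₁, x₅, x₆ }
  { x₂, x₃, x₄, x₅, x₆ }  = { x₂, x₃, x₄ } ∪ { x₄, x₅, x₆ }
Round 3: +11 →
  { x₁ }  = S∖{ x₂, x₃, x₄, x₅, x₆ }
  { x₂ }  = S∖{ x₁, x₃, x₄, x₅, x₆ }
  { x₃ }  = S∖{ x₁, x₂, x₄, x₅, x₆ }
  { x₆ }  = S∖{ x₁, x₂, x₃, x₄, x₅ }
  { x₁, x₂ }  = S∖{ x₃, x₄, x₅, x₆ }
  { x₁, x₆ }  = S∖{ x₂, x₃, x₄, x₅ }
  { x₂, x₃ }  = S∖{ x₁, x₄, x₅, x₆ }
  { x₅, x₆ }  = S∖{ x₁, x₂, x₃, x₄ }
  { x₃, x₄, x₆ }  = { x₃, x₄ } ∪ { x₄, x₆ }
  { x₁, x₂, x₄, x₆ }  = { x₄, x₆ } ∪ { x₁, x₂, x₆ }
  { x₂, x₃, x₄, x₆ }  = { x₄, x₆ } ∪ { x₂, x₃, x₄ }
Round 4. New:
  { x₁, x₃ }  = { x₁ } ∪ { x₃ }
  { x₁, x₄ }  = { x₁ } ∪ { x₄ }
  { x₁, x₅ }  = S∖{ x₂, x₃, x₄, x₆ }
  { x₂, x₄ }  = { x₂ } ∪ { x₄ }
  { x₂, x₅ }  = { x₂ } ∪ { x₅ }
  { x₂, x₆ }  = { x₂ } ∪ { x₆ }
  { x₃, x₅ }  = S∖{ x₁, x₂, x₄, x₆ }
  { x₃, x₆ }  = { x₆ } ∪ { x₃ }
  { x₁, x₂, x₄ }  = { x₁, x₂ } ∪ { x₄ }
  { x₁, x₂, x₅ }  = S∖{ x₃, x₄, x₆ }
  { x₁, x₃, x₄ }  = { x₃, x₄ } ∪ { x₁ }
  { x₁, x₃, x₆ }  = { x₁, x₆ } ∪ { x₃ }
  { x₁, x₄, x₅ }  = { x₁ } ∪ { x₄, x₅ }
  { x₁, x₄, x₆ }  = { x₁ } ∪ { x₄, x₆ }
  { x₂, x₃, x₅ }  = { x₅ } ∪ { x₂, x₃ }
  { x₂, x₃, x₆ }  = { x₆ } ∪ { x₂, x₃ }
  { x₂, x₄, x₅ }  = { x₂ } ∪ { x₄, x₅ }
  { x₂, x₄, x₆ }  = { x₂ } ∪ { x₄, x₆ }
  { x₂, x₅, x₆ }  = { x₅, x₆ } ∪ { x₂ }
  { x₃, x₅, x₆ }  = { x₅, x₆ } ∪ { x₃ }
  { x₁, x₂, x₄, x₅ }  = { x₁, x₂ } ∪ { x₄, x₅ }
  { x₁, x₃, x₄, x₅ }  = { x₃, x₄, x₅ } ∪ { x₁ }
  { x₁, x₃, x₄, x₆ }  = { x₃, x₄ } ∪ { x₁, x₆ }
  { x₁, x₃, x₅, x₆ }  = { x₃ } ∪ { x₁, x₅, x₆ }
  { x₂, x₃, x₅, x₆ }  = { x₅, x₆ } ∪ { x₂, x₃ }
  { x₂, x₄, x₅, x₆ }  = { x₂ } ∪ { x₄, x₅, x₆ }
Round 5: 1 new —
  { x₁, x₃, x₅ }  = S∖{ x₂, x₄, x₆ }
After Round 6 the family is unchanged; done.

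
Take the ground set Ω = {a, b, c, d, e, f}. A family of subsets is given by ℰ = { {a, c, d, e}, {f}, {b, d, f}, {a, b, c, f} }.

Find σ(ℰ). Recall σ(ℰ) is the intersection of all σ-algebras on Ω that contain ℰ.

|σ(ℰ)| = 32.  σ(ℰ) = { ∅, {b}, {d}, {e}, {f}, {a, c}, {b, d}, {b, e}, {b, f}, {d, e}, {d, f}, {e, f}, {a, b, c}, {a, c, d}, {a, c, e}, {a, c, f}, {b, d, e}, {b, d, f}, {b, e, f}, {d, e, f}, {a, b, c, d}, {a, b, c, e}, {a, b, c, f}, {a, c, d, e}, {a, c, d, f}, {a, c, e, f}, {b, d, e, f}, {a, b, c, d, e}, {a, b, c, d, f}, {a, b, c, e, f}, {a, c, d, e, f}, Ω }

Trace:
Take S₀ = ℰ ∪ {∅, Ω} = { ∅, {f}, {b, d, f}, {a, b, c, f}, {a, c, d, e}, Ω }.
Step 1: 6 new —
  {b, f}  = ᶜ of {a, c, d, e}
  {d, e}  = ᶜ of {a, b, c, f}
  {a, c, e}  = ᶜ of {b, d, f}
  {a, b, c, d, e}  = ᶜ of {f}
  {a, b, c, d, f}  = {b, d, f} ∪ {a, b, c, f}
  {a, c, d, e, f}  = {a, c, d, e} ∪ {f}
  |family| = 12
Step 2: +6 →
  {b}  = ᶜ of {a, c, d, e, f}
  {e}  = ᶜ of {a, b, c, d, f}
  {d, e, f}  = {f} ∪ {d, e}
  {a, c, e, f}  = {a, c, e} ∪ {f}
  {b, d, e, f}  = {b, d, f} ∪ {d, e}
  {a, b, c, e, f}  = {a, c, e} ∪ {b, f}
  |family| = 18
Step 3. New:
  {d}  = ᶜ of {a, b, c, e, f}
  {a, c}  = ᶜ of {b, d, e, f}
  {b, d}  = ᶜ of {a, c, e, f}
  {b, e}  = {b} ∪ {e}
  {e, f}  = {f} ∪ {e}
  {a, b, c}  = ᶜ of {d, e, f}
  {b, d, e}  = {d, e} ∪ {b}
  {b, e, f}  = {b, f} ∪ {e}
  {a, b, c, e}  = {a, c, e} ∪ {b}
  |family| = 27
Step 4 adds 5:
  {d, f}  = ᶜ of {a, b, c, e}
  {a, c, d}  = ᶜ of {b, e, f}
  {a, c, f}  = ᶜ of {b, d, e}
  {a, b, c, d}  = ᶜ of {e, f}
  {a, c, d, f}  = ᶜ of {b, e}
  |family| = 32
Step 5: closed — nothing new.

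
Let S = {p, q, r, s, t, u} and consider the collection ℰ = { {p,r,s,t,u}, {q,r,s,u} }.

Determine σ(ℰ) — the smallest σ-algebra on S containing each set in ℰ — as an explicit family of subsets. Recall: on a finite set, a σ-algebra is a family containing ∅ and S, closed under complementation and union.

Initial family (4 sets): { {}, {q,r,s,u}, {p,r,s,t,u}, S }.
Pass 1 (2 new):
  {q}  = S∖{p,r,s,t,u}
  {p,t}  = S∖{q,r,s,u}
  — 6 sets.
Pass 2 (1 new):
  {p,q,t}  = {p,t} ∪ {q}
  — 7 sets.
Pass 3 (1 new):
  {r,s,u}  = S∖{p,q,t}
  — 8 sets.
Pass 4 adds nothing — fixpoint reached.

Hence σ(ℰ) has 8 members: { {}, {q}, {p,t}, {p,q,t}, {r,s,u}, {q,r,s,u}, {p,r,s,t,u}, S }.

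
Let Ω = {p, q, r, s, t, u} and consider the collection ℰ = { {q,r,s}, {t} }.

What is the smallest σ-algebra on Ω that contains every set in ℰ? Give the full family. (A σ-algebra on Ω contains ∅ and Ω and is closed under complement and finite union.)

Take S₀ = ℰ ∪ {∅, Ω} = { {}, {t}, {q,r,s}, Ω }.
Pass 1. New:
  {p,t,u}  = complement {q,r,s}
  {q,r,s,t}  = {t} ∪ {q,r,s}
  {p,q,r,s,u}  = complement {t}
  |family| = 7
Pass 2: +1 →
  {p,u}  = complement {q,r,s,t}
  |family| = 8
Pass 3: stable.

σ(ℰ) = { {}, {t}, {p,u}, {p,t,u}, {q,r,s}, {q,r,s,t}, {p,q,r,s,u}, Ω }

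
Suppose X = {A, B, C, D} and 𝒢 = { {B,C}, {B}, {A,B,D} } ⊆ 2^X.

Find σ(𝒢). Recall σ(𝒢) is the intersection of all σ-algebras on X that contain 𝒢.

Start: 𝒢 ∪ {∅, X} = { ∅, {B}, {B,C}, {A,B,D}, X }.
Iteration 1. New:
  {C}  = X∖{A,B,D}
  {A,D}  = X∖{B,C}
  {A,C,D}  = X∖{B}
  — 8 sets.
Iteration 2: stable.

σ(𝒢) = { ∅, {B}, {C}, {A,D}, {B,C}, {A,B,D}, {A,C,D}, X }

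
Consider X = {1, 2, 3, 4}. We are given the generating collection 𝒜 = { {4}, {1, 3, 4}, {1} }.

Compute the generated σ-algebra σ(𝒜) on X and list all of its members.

Start: 𝒜 ∪ {∅, X} = { {}, {1}, {4}, {1, 3, 4}, X }.
Round 1: +4 →
  {2}  = X∖{1, 3, 4}
  {1, 4}  = {4} ∪ {1}
  {1, 2, 3}  = X∖{4}
  {2, 3, 4}  = X∖{1}
Round 2: +4 →
  {1, 2}  = {2} ∪ {1}
  {2, 3}  = X∖{1, 4}
  {2, 4}  = {2} ∪ {4}
  {1, 2, 4}  = {2} ∪ {1, 4}
Round 3. New:
  {3}  = X∖{1, 2, 4}
  {1, 3}  = X∖{2, 4}
  {3, 4}  = X∖{1, 2}
Round 4: no new sets; the family is a σ-algebra.

Therefore σ(𝒜) = { {}, {1}, {2}, {3}, {4}, {1, 2}, {1, 3}, {1, 4}, {2, 3}, {2, 4}, {3, 4}, {1, 2, 3}, {1, 2, 4}, {1, 3, 4}, {2, 3, 4}, X } (|σ(𝒜)| = 16).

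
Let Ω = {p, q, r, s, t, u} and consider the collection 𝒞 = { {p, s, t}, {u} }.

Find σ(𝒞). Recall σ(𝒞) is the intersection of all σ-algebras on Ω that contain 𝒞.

Start: 𝒞 ∪ {∅, Ω} = { {}, {u}, {p, s, t}, Ω }.
Iteration 1. New:
  {q, r, u}  = Ω∖{p, s, t}
  {p, s, t, u}  = {u} ∪ {p, s, t}
  {p, q, r, s, t}  = Ω∖{u}
  (now 7)
Iteration 2: +1 →
  {q, r}  = Ω∖{p, s, t, u}
  (now 8)
Iteration 3: stable.

|σ(𝒞)| = 8.  σ(𝒞) = { {}, {u}, {q, r}, {p, s, t}, {q, r, u}, {p, s, t, u}, {p, q, r, s, t}, Ω }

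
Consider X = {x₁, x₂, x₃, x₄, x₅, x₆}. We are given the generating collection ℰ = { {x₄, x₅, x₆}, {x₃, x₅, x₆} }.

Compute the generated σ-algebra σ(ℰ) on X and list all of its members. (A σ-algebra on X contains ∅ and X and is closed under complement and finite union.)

|σ(ℰ)| = 16.  σ(ℰ) = { {}, {x₃}, {x₄}, {x₁, x₂}, {x₃, x₄}, {x₅, x₆}, {x₁, x₂, x₃}, {x₁, x₂, x₄}, {x₃, x₅, x₆}, {x₄, x₅, x₆}, {x₁, x₂, x₃, x₄}, {x₁, x₂, x₅, x₆}, {x₃, x₄, x₅, x₆}, {x₁, x₂, x₃, x₅, x₆}, {x₁, x₂, x₄, x₅, x₆}, X }

Trace:
Seed the family with ℰ together with ∅ and X: { {}, {x₃, x₅, x₆}, {x₄, x₅, x₆}, X }.
Iteration 1. New:
  {x₁, x₂, x₃}  = complement {x₄, x₅, x₆}
  {x₁, x₂, x₄}  = complement {x₃, x₅, x₆}
  {x₃, x₄, x₅, x₆}  = {x₄, x₅, x₆} ∪ {x₃, x₅, x₆}
  |family| = 7
Iteration 2: +4 →
  {x₁, x₂}  = complement {x₃, x₄, x₅, x₆}
  {x₁, x₂, x₃, x₄}  = {x₁, x₂, x₃} ∪ {x₁, x₂, x₄}
  {x₁, x₂, x₃, x₅, x₆}  = {x₁, x₂, x₃} ∪ {x₃, x₅, x₆}
  {x₁, x₂, x₄, x₅, x₆}  = {x₄, x₅, x₆} ∪ {x₁, x₂, x₄}
  |family| = 11
Iteration 3: +3 →
  {x₃}  = complement {x₁, x₂, x₄, x₅, x₆}
  {x₄}  = complement {x₁, x₂, x₃, x₅, x₆}
  {x₅, x₆}  = complement {x₁, x₂, x₃, x₄}
  |family| = 14
Iteration 4: 2 new —
  {x₃, x₄}  = {x₃} ∪ {x₄}
  {x₁, x₂, x₅, x₆}  = {x₅, x₆} ∪ {x₁, x₂}
  |family| = 16
After Iteration 5 the family is unchanged; done.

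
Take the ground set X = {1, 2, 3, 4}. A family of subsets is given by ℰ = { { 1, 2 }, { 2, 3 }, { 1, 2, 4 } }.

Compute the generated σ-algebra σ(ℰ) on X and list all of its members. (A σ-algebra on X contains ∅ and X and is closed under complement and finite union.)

|σ(ℰ)| = 16.  σ(ℰ) = { {}, { 1 }, { 2 }, { 3 }, { 4 }, { 1, 2 }, { 1, 3 }, { 1, 4 }, { 2, 3 }, { 2, 4 }, { 3, 4 }, { 1, 2, 3 }, { 1, 2, 4 }, { 1, 3, 4 }, { 2, 3, 4 }, X }

Derivation:
Begin from { {}, { 1, 2 }, { 2, 3 }, { 1, 2, 4 }, X } (that is, ℰ plus ∅ and X).
Pass 1: +4 →
  { 3 }  = ᶜ of { 1, 2, 4 }
  { 1, 4 }  = ᶜ of { 2, 3 }
  { 3, 4 }  = ᶜ of { 1, 2 }
  { 1, 2, 3 }  = { 2, 3 } ∪ { 1, 2 }
  |family| = 9
Pass 2. New:
  { 4 }  = ᶜ of { 1, 2, 3 }
  { 1, 3, 4 }  = { 3, 4 } ∪ { 1, 4 }
  { 2, 3, 4 }  = { 3, 4 } ∪ { 2, 3 }
  |family| = 12
Pass 3: 2 new —
  { 1 }  = ᶜ of { 2, 3, 4 }
  { 2 }  = ᶜ of { 1, 3, 4 }
  |family| = 14
Pass 4. New:
  { 1, 3 }  = { 3 } ∪ { 1 }
  { 2, 4 }  = { 4 } ∪ { 2 }
  |family| = 16
Pass 5: already closed under ᶜ and ∪.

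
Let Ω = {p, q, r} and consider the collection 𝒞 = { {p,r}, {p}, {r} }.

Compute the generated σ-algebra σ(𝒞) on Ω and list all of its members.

Answer: σ(𝒞) = { {}, {p}, {q}, {r}, {p,q}, {p,r}, {q,r}, Ω }

Check:
Begin from { {}, {p}, {r}, {p,r}, Ω } (that is, 𝒞 plus ∅ and Ω).
Iteration 1: 3 new —
  {q}  = ᶜ of {p,r}
  {p,q}  = ᶜ of {r}
  {q,r}  = ᶜ of {p}
After Iteration 2 the family is unchanged; done.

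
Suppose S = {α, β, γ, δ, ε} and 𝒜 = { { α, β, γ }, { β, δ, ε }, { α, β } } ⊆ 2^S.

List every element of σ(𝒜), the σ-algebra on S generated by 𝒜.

Start: 𝒜 ∪ {∅, S} = { {}, { α, β }, { α, β, γ }, { β, δ, ε }, S }.
Iteration 1: +4 →
  { α, γ }  = { β, δ, ε }ᶜ
  { δ, ε }  = { α, β, γ }ᶜ
  { γ, δ, ε }  = { α, β }ᶜ
  { α, β, δ, ε }  = { α, β } ∪ { β, δ, ε }
  [9 total]
Iteration 2 adds 3:
  { γ }  = { α, β, δ, ε }ᶜ
  { α, γ, δ, ε }  = { γ, δ, ε } ∪ { α, γ }
  { β, γ, δ, ε }  = { γ, δ, ε } ∪ { β, δ, ε }
  [12 total]
Iteration 3 adds 2:
  { α }  = { β, γ, δ, ε }ᶜ
  { β }  = { α, γ, δ, ε }ᶜ
  [14 total]
Iteration 4: 2 new —
  { β, γ }  = { γ } ∪ { β }
  { α, δ, ε }  = { δ, ε } ∪ { α }
  [16 total]
Iteration 5 adds nothing — fixpoint reached.

Therefore σ(𝒜) = { {}, { α }, { β }, { γ }, { α, β }, { α, γ }, { β, γ }, { δ, ε }, { α, β, γ }, { α, δ, ε }, { β, δ, ε }, { γ, δ, ε }, { α, β, δ, ε }, { α, γ, δ, ε }, { β, γ, δ, ε }, S } (|σ(𝒜)| = 16).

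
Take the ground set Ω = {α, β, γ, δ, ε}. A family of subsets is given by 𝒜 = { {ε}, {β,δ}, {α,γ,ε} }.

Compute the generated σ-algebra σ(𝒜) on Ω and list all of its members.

Initial family (5 sets): { {}, {ε}, {β,δ}, {α,γ,ε}, Ω }.
Round 1 (2 new):
  {β,δ,ε}  = {β,δ} ∪ {ε}
  {α,β,γ,δ}  = ᶜ of {ε}
  — 7 sets.
Round 2 (1 new):
  {α,γ}  = ᶜ of {β,δ,ε}
  — 8 sets.
Round 3: stable.

σ(𝒜) = { {}, {ε}, {α,γ}, {β,δ}, {α,γ,ε}, {β,δ,ε}, {α,β,γ,δ}, Ω }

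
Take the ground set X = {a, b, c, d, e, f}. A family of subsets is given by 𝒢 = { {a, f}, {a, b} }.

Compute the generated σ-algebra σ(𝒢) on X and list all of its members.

Initial family (4 sets): { {}, {a, b}, {a, f}, X }.
Step 1 adds 3:
  {a, b, f}  = {a, b} ∪ {a, f}
  {b, c, d, e}  = X∖{a, f}
  {c, d, e, f}  = X∖{a, b}
  — 7 sets.
Step 2 adds 4:
  {c, d, e}  = X∖{a, b, f}
  {a, b, c, d, e}  = {a, b} ∪ {b, c, d, e}
  {a, c, d, e, f}  = {c, d, e, f} ∪ {a, f}
  {b, c, d, e, f}  = {c, d, e, f} ∪ {b, c, d, e}
  — 11 sets.
Step 3. New:
  {a}  = X∖{b, c, d, e, f}
  {b}  = X∖{a, c, d, e, f}
  {f}  = X∖{a, b, c, d, e}
  — 14 sets.
Step 4 adds 2:
  {b, f}  = {b} ∪ {f}
  {a, c, d, e}  = {c, d, e} ∪ {a}
  — 16 sets.
Step 5: no new sets; the family is a σ-algebra.

Therefore σ(𝒢) = { {}, {a}, {b}, {f}, {a, b}, {a, f}, {b, f}, {a, b, f}, {c, d, e}, {a, c, d, e}, {b, c, d, e}, {c, d, e, f}, {a, b, c, d, e}, {a, c, d, e, f}, {b, c, d, e, f}, X } (|σ(𝒢)| = 16).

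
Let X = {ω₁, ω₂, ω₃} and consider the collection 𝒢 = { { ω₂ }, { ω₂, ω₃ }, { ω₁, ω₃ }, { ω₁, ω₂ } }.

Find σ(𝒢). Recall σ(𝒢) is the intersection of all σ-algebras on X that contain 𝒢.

σ(𝒢) = { {}, { ω₁ }, { ω₂ }, { ω₃ }, { ω₁, ω₂ }, { ω₁, ω₃ }, { ω₂, ω₃ }, X }

Check:
Begin from { {}, { ω₂ }, { ω₁, ω₂ }, { ω₁, ω₃ }, { ω₂, ω₃ }, X } (that is, 𝒢 plus ∅ and X).
Pass 1. New:
  { ω₁ }  = complement { ω₂, ω₃ }
  { ω₃ }  = complement { ω₁, ω₂ }
  [8 total]
Pass 2: already closed under ᶜ and ∪.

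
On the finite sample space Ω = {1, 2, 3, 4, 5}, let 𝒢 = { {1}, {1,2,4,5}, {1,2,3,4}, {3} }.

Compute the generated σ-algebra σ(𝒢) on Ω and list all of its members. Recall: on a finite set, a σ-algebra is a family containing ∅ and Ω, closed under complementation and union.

σ(𝒢) (16 sets): { {}, {1}, {3}, {5}, {1,3}, {1,5}, {2,4}, {3,5}, {1,2,4}, {1,3,5}, {2,3,4}, {2,4,5}, {1,2,3,4}, {1,2,4,5}, {2,3,4,5}, Ω }

Derivation:
Begin from { {}, {1}, {3}, {1,2,3,4}, {1,2,4,5}, Ω } (that is, 𝒢 plus ∅ and Ω).
Step 1. New:
  {5}  = complement {1,2,3,4}
  {1,3}  = {3} ∪ {1}
  {2,3,4,5}  = complement {1}
Step 2. New:
  {1,5}  = {5} ∪ {1}
  {3,5}  = {5} ∪ {3}
  {1,3,5}  = {5} ∪ {1,3}
  {2,4,5}  = complement {1,3}
Step 3 adds 3:
  {2,4}  = complement {1,3,5}
  {1,2,4}  = complement {3,5}
  {2,3,4}  = complement {1,5}
Step 4: stable.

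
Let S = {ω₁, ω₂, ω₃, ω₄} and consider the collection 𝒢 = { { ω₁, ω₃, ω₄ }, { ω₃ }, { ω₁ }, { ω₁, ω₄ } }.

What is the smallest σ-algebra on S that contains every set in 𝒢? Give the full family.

Take S₀ = 𝒢 ∪ {∅, S} = { ∅, { ω₁ }, { ω₃ }, { ω₁, ω₄ }, { ω₁, ω₃, ω₄ }, S }.
Round 1 (5 new):
  { ω₂ }  = complement { ω₁, ω₃, ω₄ }
  { ω₁, ω₃ }  = { ω₃ } ∪ { ω₁ }
  { ω₂, ω₃ }  = complement { ω₁, ω₄ }
  { ω₁, ω₂, ω₄ }  = complement { ω₃ }
  { ω₂, ω₃, ω₄ }  = complement { ω₁ }
  |family| = 11
Round 2: +3 →
  { ω₁, ω₂ }  = { ω₂ } ∪ { ω₁ }
  { ω₂, ω₄ }  = complement { ω₁, ω₃ }
  { ω₁, ω₂, ω₃ }  = { ω₂ } ∪ { ω₁, ω₃ }
  |family| = 14
Round 3: 2 new —
  { ω₄ }  = complement { ω₁, ω₂, ω₃ }
  { ω₃, ω₄ }  = complement { ω₁, ω₂ }
  |family| = 16
Round 4: stable.

σ(𝒢) = { ∅, { ω₁ }, { ω₂ }, { ω₃ }, { ω₄ }, { ω₁, ω₂ }, { ω₁, ω₃ }, { ω₁, ω₄ }, { ω₂, ω₃ }, { ω₂, ω₄ }, { ω₃, ω₄ }, { ω₁, ω₂, ω₃ }, { ω₁, ω₂, ω₄ }, { ω₁, ω₃, ω₄ }, { ω₂, ω₃, ω₄ }, S }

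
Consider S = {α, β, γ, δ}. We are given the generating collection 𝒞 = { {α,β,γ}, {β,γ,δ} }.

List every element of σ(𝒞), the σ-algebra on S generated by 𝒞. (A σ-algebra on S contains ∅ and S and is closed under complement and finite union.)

σ(𝒞) (8 sets): { {}, {α}, {δ}, {α,δ}, {β,γ}, {α,β,γ}, {β,γ,δ}, S }

Working:
Initial family (4 sets): { {}, {α,β,γ}, {β,γ,δ}, S }.
Iteration 1: 2 new —
  {α}  = ᶜ of {β,γ,δ}
  {δ}  = ᶜ of {α,β,γ}
  — 6 sets.
Iteration 2 (1 new):
  {α,δ}  = {δ} ∪ {α}
  — 7 sets.
Iteration 3. New:
  {β,γ}  = ᶜ of {α,δ}
  — 8 sets.
Iteration 4: already closed under ᶜ and ∪.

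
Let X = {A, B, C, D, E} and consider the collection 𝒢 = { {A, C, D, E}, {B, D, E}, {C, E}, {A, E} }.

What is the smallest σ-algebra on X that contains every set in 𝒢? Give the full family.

Answer: σ(𝒢) = { {}, {A}, {B}, {C}, {D}, {E}, {A, B}, {A, C}, {A, D}, {A, E}, {B, C}, {B, D}, {B, E}, {C, D}, {C, E}, {D, E}, {A, B, C}, {A, B, D}, {A, B, E}, {A, C, D}, {A, C, E}, {A, D, E}, {B, C, D}, {B, C, E}, {B, D, E}, {C, D, E}, {A, B, C, D}, {A, B, C, E}, {A, B, D, E}, {A, C, D, E}, {B, C, D, E}, X }

Check:
Initial family (6 sets): { {}, {A, E}, {C, E}, {B, D, E}, {A, C, D, E}, X }.
Round 1. New:
  {B}  = {A, C, D, E}ᶜ
  {A, C}  = {B, D, E}ᶜ
  {A, B, D}  = {C, E}ᶜ
  {A, C, E}  = {A, E} ∪ {C, E}
  {B, C, D}  = {A, E}ᶜ
  {A, B, D, E}  = {A, E} ∪ {B, D, E}
  {B, C, D, E}  = {C, E} ∪ {B, D, E}
  (now 13)
Round 2. New:
  {A}  = {B, C, D, E}ᶜ
  {C}  = {A, B, D, E}ᶜ
  {B, D}  = {A, C, E}ᶜ
  {A, B, C}  = {B} ∪ {A, C}
  {A, B, E}  = {B} ∪ {A, E}
  {B, C, E}  = {B} ∪ {C, E}
  {A, B, C, D}  = {B, C, D} ∪ {A, B, D}
  {A, B, C, E}  = {A, C, E} ∪ {B}
  (now 21)
Round 3 adds 7:
  {D}  = {A, B, C, E}ᶜ
  {E}  = {A, B, C, D}ᶜ
  {A, B}  = {B} ∪ {A}
  {A, D}  = {B, C, E}ᶜ
  {B, C}  = {B} ∪ {C}
  {C, D}  = {A, B, E}ᶜ
  {D, E}  = {A, B, C}ᶜ
  (now 28)
Round 4: +4 →
  {B, E}  = {B} ∪ {E}
  {A, C, D}  = {C, D} ∪ {A, D}
  {A, D, E}  = {B, C}ᶜ
  {C, D, E}  = {A, B}ᶜ
  (now 32)
Round 5: no new sets; the family is a σ-algebra.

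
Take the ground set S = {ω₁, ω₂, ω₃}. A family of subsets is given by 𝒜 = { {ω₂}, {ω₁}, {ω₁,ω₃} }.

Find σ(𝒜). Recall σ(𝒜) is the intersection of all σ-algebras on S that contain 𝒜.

Start: 𝒜 ∪ {∅, S} = { {}, {ω₁}, {ω₂}, {ω₁,ω₃}, S }.
Pass 1: +2 →
  {ω₁,ω₂}  = {ω₂} ∪ {ω₁}
  {ω₂,ω₃}  = ᶜ of {ω₁}
Pass 2. New:
  {ω₃}  = ᶜ of {ω₁,ω₂}
Pass 3: stable.

Therefore σ(𝒜) = { {}, {ω₁}, {ω₂}, {ω₃}, {ω₁,ω₂}, {ω₁,ω₃}, {ω₂,ω₃}, S } (|σ(𝒜)| = 8).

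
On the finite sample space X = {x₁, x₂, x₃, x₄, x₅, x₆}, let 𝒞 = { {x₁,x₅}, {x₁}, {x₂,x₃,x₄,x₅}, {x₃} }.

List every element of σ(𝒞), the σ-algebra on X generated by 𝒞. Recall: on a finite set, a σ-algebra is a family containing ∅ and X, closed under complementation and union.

Take S₀ = 𝒞 ∪ {∅, X} = { {}, {x₁}, {x₃}, {x₁,x₅}, {x₂,x₃,x₄,x₅}, X }.
Step 1: 7 new —
  {x₁,x₃}  = {x₃} ∪ {x₁}
  {x₁,x₆}  = ᶜ of {x₂,x₃,x₄,x₅}
  {x₁,x₃,x₅}  = {x₃} ∪ {x₁,x₅}
  {x₂,x₃,x₄,x₆}  = ᶜ of {x₁,x₅}
  {x₁,x₂,x₃,x₄,x₅}  = {x₁,x₅} ∪ {x₂,x₃,x₄,x₅}
  {x₁,x₂,x₄,x₅,x₆}  = ᶜ of {x₃}
  {x₂,x₃,x₄,x₅,x₆}  = ᶜ of {x₁}
Step 2: 7 new —
  {x₆}  = ᶜ of {x₁,x₂,x₃,x₄,x₅}
  {x₁,x₃,x₆}  = {x₁,x₆} ∪ {x₃}
  {x₁,x₅,x₆}  = {x₁,x₆} ∪ {x₁,x₅}
  {x₂,x₄,x₆}  = ᶜ of {x₁,x₃,x₅}
  {x₁,x₃,x₅,x₆}  = {x₁,x₆} ∪ {x₁,x₃,x₅}
  {x₂,x₄,x₅,x₆}  = ᶜ of {x₁,x₃}
  {x₁,x₂,x₃,x₄,x₆}  = {x₁,x₆} ∪ {x₂,x₃,x₄,x₆}
Step 3: 6 new —
  {x₅}  = ᶜ of {x₁,x₂,x₃,x₄,x₆}
  {x₂,x₄}  = ᶜ of {x₁,x₃,x₅,x₆}
  {x₃,x₆}  = {x₆} ∪ {x₃}
  {x₂,x₃,x₄}  = ᶜ of {x₁,x₅,x₆}
  {x₂,x₄,x₅}  = ᶜ of {x₁,x₃,x₆}
  {x₁,x₂,x₄,x₆}  = {x₂,x₄,x₆} ∪ {x₁,x₆}
Step 4. New:
  {x₃,x₅}  = ᶜ of {x₁,x₂,x₄,x₆}
  {x₅,x₆}  = {x₆} ∪ {x₅}
  {x₁,x₂,x₄}  = {x₂,x₄} ∪ {x₁}
  {x₃,x₅,x₆}  = {x₅} ∪ {x₃,x₆}
  {x₁,x₂,x₃,x₄}  = {x₂,x₃,x₄} ∪ {x₁,x₃}
  {x₁,x₂,x₄,x₅}  = ᶜ of {x₃,x₆}
Step 5: already closed under ᶜ and ∪.

Therefore σ(𝒞) = { {}, {x₁}, {x₃}, {x₅}, {x₆}, {x₁,x₃}, {x₁,x₅}, {x₁,x₆}, {x₂,x₄}, {x₃,x₅}, {x₃,x₆}, {x₅,x₆}, {x₁,x₂,x₄}, {x₁,x₃,x₅}, {x₁,x₃,x₆}, {x₁,x₅,x₆}, {x₂,x₃,x₄}, {x₂,x₄,x₅}, {x₂,x₄,x₆}, {x₃,x₅,x₆}, {x₁,x₂,x₃,x₄}, {x₁,x₂,x₄,x₅}, {x₁,x₂,x₄,x₆}, {x₁,x₃,x₅,x₆}, {x₂,x₃,x₄,x₅}, {x₂,x₃,x₄,x₆}, {x₂,x₄,x₅,x₆}, {x₁,x₂,x₃,x₄,x₅}, {x₁,x₂,x₃,x₄,x₆}, {x₁,x₂,x₄,x₅,x₆}, {x₂,x₃,x₄,x₅,x₆}, X } (|σ(𝒞)| = 32).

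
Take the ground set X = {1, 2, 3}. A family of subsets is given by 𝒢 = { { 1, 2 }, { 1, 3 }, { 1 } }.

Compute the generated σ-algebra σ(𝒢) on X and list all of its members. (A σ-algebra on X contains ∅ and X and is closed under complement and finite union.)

Answer: σ(𝒢) = { ∅, { 1 }, { 2 }, { 3 }, { 1, 2 }, { 1, 3 }, { 2, 3 }, X }

Derivation:
Initial family (5 sets): { ∅, { 1 }, { 1, 2 }, { 1, 3 }, X }.
Step 1. New:
  { 2 }  = X∖{ 1, 3 }
  { 3 }  = X∖{ 1, 2 }
  { 2, 3 }  = X∖{ 1 }
  — 8 sets.
Step 2: already closed under ᶜ and ∪.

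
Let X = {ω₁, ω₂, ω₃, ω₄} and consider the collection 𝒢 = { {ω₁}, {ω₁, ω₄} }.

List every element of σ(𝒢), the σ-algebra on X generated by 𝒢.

Begin from { {}, {ω₁}, {ω₁, ω₄}, X } (that is, 𝒢 plus ∅ and X).
Step 1 adds 2:
  {ω₂, ω₃}  = complement {ω₁, ω₄}
  {ω₂, ω₃, ω₄}  = complement {ω₁}
  |family| = 6
Step 2. New:
  {ω₁, ω₂, ω₃}  = {ω₂, ω₃} ∪ {ω₁}
  |family| = 7
Step 3: 1 new —
  {ω₄}  = complement {ω₁, ω₂, ω₃}
  |family| = 8
Step 4: closed — nothing new.

|σ(𝒢)| = 8.  σ(𝒢) = { {}, {ω₁}, {ω₄}, {ω₁, ω₄}, {ω₂, ω₃}, {ω₁, ω₂, ω₃}, {ω₂, ω₃, ω₄}, X }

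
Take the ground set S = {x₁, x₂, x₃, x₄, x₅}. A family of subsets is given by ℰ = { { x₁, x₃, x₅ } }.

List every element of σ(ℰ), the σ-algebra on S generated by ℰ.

Take S₀ = ℰ ∪ {∅, S} = { {}, { x₁, x₃, x₅ }, S }.
Iteration 1 adds 1:
  { x₂, x₄ }  = { x₁, x₃, x₅ }ᶜ
  |family| = 4
Iteration 2: closed — nothing new.

|σ(ℰ)| = 4.  σ(ℰ) = { {}, { x₂, x₄ }, { x₁, x₃, x₅ }, S }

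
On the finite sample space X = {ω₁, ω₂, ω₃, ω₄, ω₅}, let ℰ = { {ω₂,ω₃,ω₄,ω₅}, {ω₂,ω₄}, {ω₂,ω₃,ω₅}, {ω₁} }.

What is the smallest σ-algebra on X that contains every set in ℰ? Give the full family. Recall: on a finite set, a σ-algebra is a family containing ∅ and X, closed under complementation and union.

Start: ℰ ∪ {∅, X} = { {}, {ω₁}, {ω₂,ω₄}, {ω₂,ω₃,ω₅}, {ω₂,ω₃,ω₄,ω₅}, X }.
Iteration 1 (4 new):
  {ω₁,ω₄}  = complement {ω₂,ω₃,ω₅}
  {ω₁,ω₂,ω₄}  = {ω₂,ω₄} ∪ {ω₁}
  {ω₁,ω₃,ω₅}  = complement {ω₂,ω₄}
  {ω₁,ω₂,ω₃,ω₅}  = {ω₂,ω₃,ω₅} ∪ {ω₁}
  |family| = 10
Iteration 2 adds 3:
  {ω₄}  = complement {ω₁,ω₂,ω₃,ω₅}
  {ω₃,ω₅}  = complement {ω₁,ω₂,ω₄}
  {ω₁,ω₃,ω₄,ω₅}  = {ω₁,ω₃,ω₅} ∪ {ω₁,ω₄}
  |family| = 13
Iteration 3: +2 →
  {ω₂}  = complement {ω₁,ω₃,ω₄,ω₅}
  {ω₃,ω₄,ω₅}  = {ω₄} ∪ {ω₃,ω₅}
  |family| = 15
Iteration 4: 1 new —
  {ω₁,ω₂}  = complement {ω₃,ω₄,ω₅}
  |family| = 16
After Iteration 5 the family is unchanged; done.

Therefore σ(ℰ) = { {}, {ω₁}, {ω₂}, {ω₄}, {ω₁,ω₂}, {ω₁,ω₄}, {ω₂,ω₄}, {ω₃,ω₅}, {ω₁,ω₂,ω₄}, {ω₁,ω₃,ω₅}, {ω₂,ω₃,ω₅}, {ω₃,ω₄,ω₅}, {ω₁,ω₂,ω₃,ω₅}, {ω₁,ω₃,ω₄,ω₅}, {ω₂,ω₃,ω₄,ω₅}, X } (|σ(ℰ)| = 16).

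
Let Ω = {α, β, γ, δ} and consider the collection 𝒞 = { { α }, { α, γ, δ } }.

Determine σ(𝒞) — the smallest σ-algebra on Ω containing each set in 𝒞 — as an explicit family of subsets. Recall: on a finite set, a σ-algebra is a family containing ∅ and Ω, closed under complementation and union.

|σ(𝒞)| = 8.  σ(𝒞) = { {  }, { α }, { β }, { α, β }, { γ, δ }, { α, γ, δ }, { β, γ, δ }, Ω }

Check:
Begin from { {  }, { α }, { α, γ, δ }, Ω } (that is, 𝒞 plus ∅ and Ω).
Pass 1: 2 new —
  { β }  = { α, γ, δ }ᶜ
  { β, γ, δ }  = { α }ᶜ
  [6 total]
Pass 2. New:
  { α, β }  = { β } ∪ { α }
  [7 total]
Pass 3 (1 new):
  { γ, δ }  = { α, β }ᶜ
  [8 total]
Pass 4: already closed under ᶜ and ∪.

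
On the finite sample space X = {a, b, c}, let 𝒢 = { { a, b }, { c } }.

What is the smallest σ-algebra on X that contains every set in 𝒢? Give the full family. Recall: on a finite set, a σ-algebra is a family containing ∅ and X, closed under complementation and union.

σ(𝒢) (4 sets): { {}, { c }, { a, b }, X }

Derivation:
Take S₀ = 𝒢 ∪ {∅, X} = { {}, { c }, { a, b }, X }.
Step 1: closed — nothing new.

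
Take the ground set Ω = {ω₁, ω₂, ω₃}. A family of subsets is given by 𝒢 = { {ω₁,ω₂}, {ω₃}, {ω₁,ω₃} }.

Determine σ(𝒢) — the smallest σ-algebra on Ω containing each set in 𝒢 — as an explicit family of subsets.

Start: 𝒢 ∪ {∅, Ω} = { {}, {ω₃}, {ω₁,ω₂}, {ω₁,ω₃}, Ω }.
Round 1. New:
  {ω₂}  = {ω₁,ω₃}ᶜ
  [6 total]
Round 2 adds 1:
  {ω₂,ω₃}  = {ω₃} ∪ {ω₂}
  [7 total]
Round 3: 1 new —
  {ω₁}  = {ω₂,ω₃}ᶜ
  [8 total]
Round 4: closed — nothing new.

σ(𝒢) = { {}, {ω₁}, {ω₂}, {ω₃}, {ω₁,ω₂}, {ω₁,ω₃}, {ω₂,ω₃}, Ω }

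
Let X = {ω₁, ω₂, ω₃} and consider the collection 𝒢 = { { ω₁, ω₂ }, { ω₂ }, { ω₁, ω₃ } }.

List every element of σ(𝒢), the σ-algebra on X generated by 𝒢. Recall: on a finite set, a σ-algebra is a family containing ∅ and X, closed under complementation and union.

|σ(𝒢)| = 8.  σ(𝒢) = { {}, { ω₁ }, { ω₂ }, { ω₃ }, { ω₁, ω₂ }, { ω₁, ω₃ }, { ω₂, ω₃ }, X }

Check:
Start: 𝒢 ∪ {∅, X} = { {}, { ω₂ }, { ω₁, ω₂ }, { ω₁, ω₃ }, X }.
Step 1 (1 new):
  { ω₃ }  = { ω₁, ω₂ }ᶜ
  |family| = 6
Step 2: +1 →
  { ω₂, ω₃ }  = { ω₃ } ∪ { ω₂ }
  |family| = 7
Step 3: 1 new —
  { ω₁ }  = { ω₂, ω₃ }ᶜ
  |family| = 8
Step 4: closed — nothing new.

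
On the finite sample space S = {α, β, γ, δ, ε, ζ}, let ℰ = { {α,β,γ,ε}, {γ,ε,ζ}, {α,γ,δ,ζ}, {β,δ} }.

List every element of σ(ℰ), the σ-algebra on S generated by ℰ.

Start: ℰ ∪ {∅, S} = { {}, {β,δ}, {γ,ε,ζ}, {α,β,γ,ε}, {α,γ,δ,ζ}, S }.
Round 1: 9 new —
  {β,ε}  = S∖{α,γ,δ,ζ}
  {δ,ζ}  = S∖{α,β,γ,ε}
  {α,β,δ}  = S∖{γ,ε,ζ}
  {α,γ,ε,ζ}  = S∖{β,δ}
  {α,β,γ,δ,ε}  = {α,β,γ,ε} ∪ {β,δ}
  {α,β,γ,δ,ζ}  = {α,γ,δ,ζ} ∪ {β,δ}
  {α,β,γ,ε,ζ}  = {γ,ε,ζ} ∪ {α,β,γ,ε}
  {α,γ,δ,ε,ζ}  = {γ,ε,ζ} ∪ {α,γ,δ,ζ}
  {β,γ,δ,ε,ζ}  = {γ,ε,ζ} ∪ {β,δ}
  — 15 sets.
Round 2. New:
  {α}  = S∖{β,γ,δ,ε,ζ}
  {β}  = S∖{α,γ,δ,ε,ζ}
  {δ}  = S∖{α,β,γ,ε,ζ}
  {ε}  = S∖{α,β,γ,δ,ζ}
  {ζ}  = S∖{α,β,γ,δ,ε}
  {β,δ,ε}  = {β,ε} ∪ {β,δ}
  {β,δ,ζ}  = {δ,ζ} ∪ {β,δ}
  {α,β,δ,ε}  = {β,ε} ∪ {α,β,δ}
  {α,β,δ,ζ}  = {α,β,δ} ∪ {δ,ζ}
  {β,γ,ε,ζ}  = {β,ε} ∪ {γ,ε,ζ}
  {β,δ,ε,ζ}  = {β,ε} ∪ {δ,ζ}
  {γ,δ,ε,ζ}  = {γ,ε,ζ} ∪ {δ,ζ}
  — 27 sets.
Round 3 (17 new):
  {α,β}  = S∖{γ,δ,ε,ζ}
  {α,γ}  = S∖{β,δ,ε,ζ}
  {α,δ}  = S∖{β,γ,ε,ζ}
  {α,ε}  = {ε} ∪ {α}
  {α,ζ}  = {ζ} ∪ {α}
  {β,ζ}  = {β} ∪ {ζ}
  {γ,ε}  = S∖{α,β,δ,ζ}
  {γ,ζ}  = S∖{α,β,δ,ε}
  {δ,ε}  = {ε} ∪ {δ}
  {ε,ζ}  = {ζ} ∪ {ε}
  {α,β,ε}  = {β,ε} ∪ {α}
  {α,γ,ε}  = S∖{β,δ,ζ}
  {α,γ,ζ}  = S∖{β,δ,ε}
  {α,δ,ζ}  = {δ,ζ} ∪ {α}
  {β,ε,ζ}  = {β,ε} ∪ {ζ}
  {δ,ε,ζ}  = {δ,ζ} ∪ {ε}
  {α,β,δ,ε,ζ}  = {β,δ,ζ} ∪ {α,β,δ,ε}
  — 44 sets.
Round 4 adds 17:
  {γ}  = S∖{α,β,δ,ε,ζ}
  {α,β,γ}  = S∖{δ,ε,ζ}
  {α,β,ζ}  = {α,ζ} ∪ {β}
  {α,γ,δ}  = S∖{β,ε,ζ}
  {α,δ,ε}  = {δ,ε} ∪ {α}
  {α,ε,ζ}  = {α,ζ} ∪ {ε,ζ}
  {β,γ,ε}  = S∖{α,δ,ζ}
  {β,γ,ζ}  = {β} ∪ {γ,ζ}
  {γ,δ,ε}  = {δ,ε} ∪ {γ,ε}
  {γ,δ,ζ}  = S∖{α,β,ε}
  {α,β,γ,δ}  = S∖{ε,ζ}
  {α,β,γ,ζ}  = S∖{δ,ε}
  {α,β,ε,ζ}  = {α,ζ} ∪ {α,β,ε}
  {α,γ,δ,ε}  = S∖{β,ζ}
  {α,δ,ε,ζ}  = {α,ζ} ∪ {δ,ε}
  {β,γ,δ,ε}  = S∖{α,ζ}
  {β,γ,δ,ζ}  = S∖{α,ε}
  — 61 sets.
Round 5: +3 →
  {β,γ}  = S∖{α,δ,ε,ζ}
  {γ,δ}  = S∖{α,β,ε,ζ}
  {β,γ,δ}  = S∖{α,ε,ζ}
  — 64 sets.
Round 6 adds nothing — fixpoint reached.

σ(ℰ) = { {}, {α}, {β}, {γ}, {δ}, {ε}, {ζ}, {α,β}, {α,γ}, {α,δ}, {α,ε}, {α,ζ}, {β,γ}, {β,δ}, {β,ε}, {β,ζ}, {γ,δ}, {γ,ε}, {γ,ζ}, {δ,ε}, {δ,ζ}, {ε,ζ}, {α,β,γ}, {α,β,δ}, {α,β,ε}, {α,β,ζ}, {α,γ,δ}, {α,γ,ε}, {α,γ,ζ}, {α,δ,ε}, {α,δ,ζ}, {α,ε,ζ}, {β,γ,δ}, {β,γ,ε}, {β,γ,ζ}, {β,δ,ε}, {β,δ,ζ}, {β,ε,ζ}, {γ,δ,ε}, {γ,δ,ζ}, {γ,ε,ζ}, {δ,ε,ζ}, {α,β,γ,δ}, {α,β,γ,ε}, {α,β,γ,ζ}, {α,β,δ,ε}, {α,β,δ,ζ}, {α,β,ε,ζ}, {α,γ,δ,ε}, {α,γ,δ,ζ}, {α,γ,ε,ζ}, {α,δ,ε,ζ}, {β,γ,δ,ε}, {β,γ,δ,ζ}, {β,γ,ε,ζ}, {β,δ,ε,ζ}, {γ,δ,ε,ζ}, {α,β,γ,δ,ε}, {α,β,γ,δ,ζ}, {α,β,γ,ε,ζ}, {α,β,δ,ε,ζ}, {α,γ,δ,ε,ζ}, {β,γ,δ,ε,ζ}, S }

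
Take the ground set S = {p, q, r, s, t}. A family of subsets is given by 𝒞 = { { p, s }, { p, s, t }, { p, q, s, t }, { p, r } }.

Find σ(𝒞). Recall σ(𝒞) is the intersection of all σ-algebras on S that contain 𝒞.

σ(𝒞) = { {}, { p }, { q }, { r }, { s }, { t }, { p, q }, { p, r }, { p, s }, { p, t }, { q, r }, { q, s }, { q, t }, { r, s }, { r, t }, { s, t }, { p, q, r }, { p, q, s }, { p, q, t }, { p, r, s }, { p, r, t }, { p, s, t }, { q, r, s }, { q, r, t }, { q, s, t }, { r, s, t }, { p, q, r, s }, { p, q, r, t }, { p, q, s, t }, { p, r, s, t }, { q, r, s, t }, S }

Trace:
Begin from { {}, { p, r }, { p, s }, { p, s, t }, { p, q, s, t }, S } (that is, 𝒞 plus ∅ and S).
Step 1 (6 new):
  { r }  = ᶜ of { p, q, s, t }
  { q, r }  = ᶜ of { p, s, t }
  { p, r, s }  = { p, s } ∪ { p, r }
  { q, r, t }  = ᶜ of { p, s }
  { q, s, t }  = ᶜ of { p, r }
  { p, r, s, t }  = { p, s, t } ∪ { p, r }
  — 12 sets.
Step 2: +6 →
  { q }  = ᶜ of { p, r, s, t }
  { q, t }  = ᶜ of { p, r, s }
  { p, q, r }  = { q, r } ∪ { p, r }
  { p, q, r, s }  = { p, r, s } ∪ { q, r }
  { p, q, r, t }  = { q, r, t } ∪ { p, r }
  { q, r, s, t }  = { r } ∪ { q, s, t }
  — 18 sets.
Step 3: +5 →
  { p }  = ᶜ of { q, r, s, t }
  { s }  = ᶜ of { p, q, r, t }
  { t }  = ᶜ of { p, q, r, s }
  { s, t }  = ᶜ of { p, q, r }
  { p, q, s }  = { p, s } ∪ { q }
  — 23 sets.
Step 4: 9 new —
  { p, q }  = { q } ∪ { p }
  { p, t }  = { t } ∪ { p }
  { q, s }  = { q } ∪ { s }
  { r, s }  = { r } ∪ { s }
  { r, t }  = ᶜ of { p, q, s }
  { p, q, t }  = { q, t } ∪ { p }
  { p, r, t }  = { t } ∪ { p, r }
  { q, r, s }  = { q, r } ∪ { s }
  { r, s, t }  = { s, t } ∪ { r }
  — 32 sets.
After Step 5 the family is unchanged; done.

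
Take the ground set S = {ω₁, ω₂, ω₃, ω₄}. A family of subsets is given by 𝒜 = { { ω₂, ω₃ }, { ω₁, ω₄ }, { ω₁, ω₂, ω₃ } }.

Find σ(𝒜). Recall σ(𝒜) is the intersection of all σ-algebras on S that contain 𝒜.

|σ(𝒜)| = 8.  σ(𝒜) = { ∅, { ω₁ }, { ω₄ }, { ω₁, ω₄ }, { ω₂, ω₃ }, { ω₁, ω₂, ω₃ }, { ω₂, ω₃, ω₄ }, S }

Derivation:
Seed the family with 𝒜 together with ∅ and S: { ∅, { ω₁, ω₄ }, { ω₂, ω₃ }, { ω₁, ω₂, ω₃ }, S }.
Pass 1. New:
  { ω₄ }  = { ω₁, ω₂, ω₃ }ᶜ
Pass 2 (1 new):
  { ω₂, ω₃, ω₄ }  = { ω₄ } ∪ { ω₂, ω₃ }
Pass 3 (1 new):
  { ω₁ }  = { ω₂, ω₃, ω₄ }ᶜ
After Pass 4 the family is unchanged; done.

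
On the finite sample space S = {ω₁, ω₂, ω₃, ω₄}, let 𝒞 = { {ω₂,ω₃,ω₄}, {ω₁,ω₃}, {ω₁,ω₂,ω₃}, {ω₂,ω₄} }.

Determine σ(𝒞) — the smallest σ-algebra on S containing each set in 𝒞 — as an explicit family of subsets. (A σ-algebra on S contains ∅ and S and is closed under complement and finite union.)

σ(𝒞) (16 sets): { {}, {ω₁}, {ω₂}, {ω₃}, {ω₄}, {ω₁,ω₂}, {ω₁,ω₃}, {ω₁,ω₄}, {ω₂,ω₃}, {ω₂,ω₄}, {ω₃,ω₄}, {ω₁,ω₂,ω₃}, {ω₁,ω₂,ω₄}, {ω₁,ω₃,ω₄}, {ω₂,ω₃,ω₄}, S }

Trace:
Start: 𝒞 ∪ {∅, S} = { {}, {ω₁,ω₃}, {ω₂,ω₄}, {ω₁,ω₂,ω₃}, {ω₂,ω₃,ω₄}, S }.
Pass 1: +2 →
  {ω₁}  = S∖{ω₂,ω₃,ω₄}
  {ω₄}  = S∖{ω₁,ω₂,ω₃}
  (now 8)
Pass 2. New:
  {ω₁,ω₄}  = {ω₄} ∪ {ω₁}
  {ω₁,ω₂,ω₄}  = {ω₂,ω₄} ∪ {ω₁}
  {ω₁,ω₃,ω₄}  = {ω₄} ∪ {ω₁,ω₃}
  (now 11)
Pass 3. New:
  {ω₂}  = S∖{ω₁,ω₃,ω₄}
  {ω₃}  = S∖{ω₁,ω₂,ω₄}
  {ω₂,ω₃}  = S∖{ω₁,ω₄}
  (now 14)
Pass 4. New:
  {ω₁,ω₂}  = {ω₂} ∪ {ω₁}
  {ω₃,ω₄}  = {ω₃} ∪ {ω₄}
  (now 16)
Pass 5: already closed under ᶜ and ∪.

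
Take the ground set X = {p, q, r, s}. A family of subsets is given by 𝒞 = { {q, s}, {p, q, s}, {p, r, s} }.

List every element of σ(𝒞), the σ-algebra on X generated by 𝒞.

Start: 𝒞 ∪ {∅, X} = { ∅, {q, s}, {p, q, s}, {p, r, s}, X }.
Pass 1: +3 →
  {q}  = ᶜ of {p, r, s}
  {r}  = ᶜ of {p, q, s}
  {p, r}  = ᶜ of {q, s}
  (now 8)
Pass 2 (3 new):
  {q, r}  = {r} ∪ {q}
  {p, q, r}  = {q} ∪ {p, r}
  {q, r, s}  = {r} ∪ {q, s}
  (now 11)
Pass 3 (3 new):
  {p}  = ᶜ of {q, r, s}
  {s}  = ᶜ of {p, q, r}
  {p, s}  = ᶜ of {q, r}
  (now 14)
Pass 4 (2 new):
  {p, q}  = {q} ∪ {p}
  {r, s}  = {r} ∪ {s}
  (now 16)
Pass 5: already closed under ᶜ and ∪.

Hence σ(𝒞) has 16 members: { ∅, {p}, {q}, {r}, {s}, {p, q}, {p, r}, {p, s}, {q, r}, {q, s}, {r, s}, {p, q, r}, {p, q, s}, {p, r, s}, {q, r, s}, X }.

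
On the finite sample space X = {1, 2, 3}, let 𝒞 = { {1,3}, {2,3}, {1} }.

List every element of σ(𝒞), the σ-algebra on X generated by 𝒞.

Take S₀ = 𝒞 ∪ {∅, X} = { ∅, {1}, {1,3}, {2,3}, X }.
Iteration 1. New:
  {2}  = X∖{1,3}
Iteration 2: 1 new —
  {1,2}  = {2} ∪ {1}
Iteration 3: +1 →
  {3}  = X∖{1,2}
Iteration 4: stable.

σ(𝒞) = { ∅, {1}, {2}, {3}, {1,2}, {1,3}, {2,3}, X }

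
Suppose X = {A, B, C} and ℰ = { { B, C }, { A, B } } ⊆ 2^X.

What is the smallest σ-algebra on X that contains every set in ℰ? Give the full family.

Take S₀ = ℰ ∪ {∅, X} = { {}, { A, B }, { B, C }, X }.
Iteration 1: 2 new —
  { A }  = ᶜ of { B, C }
  { C }  = ᶜ of { A, B }
  (now 6)
Iteration 2 (1 new):
  { A, C }  = { C } ∪ { A }
  (now 7)
Iteration 3. New:
  { B }  = ᶜ of { A, C }
  (now 8)
After Iteration 4 the family is unchanged; done.

|σ(ℰ)| = 8.  σ(ℰ) = { {}, { A }, { B }, { C }, { A, B }, { A, C }, { B, C }, X }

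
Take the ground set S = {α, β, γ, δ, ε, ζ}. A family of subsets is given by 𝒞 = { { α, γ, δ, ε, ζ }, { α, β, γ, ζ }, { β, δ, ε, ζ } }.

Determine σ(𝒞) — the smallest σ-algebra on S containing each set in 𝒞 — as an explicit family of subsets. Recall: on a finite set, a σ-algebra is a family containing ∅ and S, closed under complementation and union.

Answer: σ(𝒞) = { {}, { β }, { ζ }, { α, γ }, { β, ζ }, { δ, ε }, { α, β, γ }, { α, γ, ζ }, { β, δ, ε }, { δ, ε, ζ }, { α, β, γ, ζ }, { α, γ, δ, ε }, { β, δ, ε, ζ }, { α, β, γ, δ, ε }, { α, γ, δ, ε, ζ }, S }

Working:
Begin from { {}, { α, β, γ, ζ }, { β, δ, ε, ζ }, { α, γ, δ, ε, ζ }, S } (that is, 𝒞 plus ∅ and S).
Iteration 1 (3 new):
  { β }  = complement { α, γ, δ, ε, ζ }
  { α, γ }  = complement { β, δ, ε, ζ }
  { δ, ε }  = complement { α, β, γ, ζ }
  (now 8)
Iteration 2 (3 new):
  { α, β, γ }  = { β } ∪ { α, γ }
  { β, δ, ε }  = { δ, ε } ∪ { β }
  { α, γ, δ, ε }  = { δ, ε } ∪ { α, γ }
  (now 11)
Iteration 3 (4 new):
  { β, ζ }  = complement { α, γ, δ, ε }
  { α, γ, ζ }  = complement { β, δ, ε }
  { δ, ε, ζ }  = complement { α, β, γ }
  { α, β, γ, δ, ε }  = { δ, ε } ∪ { α, β, γ }
  (now 15)
Iteration 4 (1 new):
  { ζ }  = complement { α, β, γ, δ, ε }
  (now 16)
Iteration 5 adds nothing — fixpoint reached.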